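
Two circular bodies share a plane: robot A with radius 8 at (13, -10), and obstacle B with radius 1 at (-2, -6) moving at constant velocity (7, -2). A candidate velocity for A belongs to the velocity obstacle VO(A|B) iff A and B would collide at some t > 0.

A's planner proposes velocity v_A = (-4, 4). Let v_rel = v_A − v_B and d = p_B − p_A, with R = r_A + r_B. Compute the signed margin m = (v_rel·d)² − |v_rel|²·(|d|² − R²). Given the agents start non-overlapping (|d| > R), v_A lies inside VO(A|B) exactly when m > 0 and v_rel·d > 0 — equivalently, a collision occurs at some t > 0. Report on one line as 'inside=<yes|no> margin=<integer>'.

d = (-15, 4),  |d|² = 241;  R = 8+1 = 9,  c = 241−9² = 160
v_rel = (-11, 6),  |v_rel|² = 157;  v_rel·d = (-11)·(-15) + (6)·(4) = 189
157·t² − 378·t + 160 = 0  ⇒  m = 189² − 157·160 = 10601
m = 10601 > 0,  v_rel·d = 189 > 0  ⇒  inside

inside=yes margin=10601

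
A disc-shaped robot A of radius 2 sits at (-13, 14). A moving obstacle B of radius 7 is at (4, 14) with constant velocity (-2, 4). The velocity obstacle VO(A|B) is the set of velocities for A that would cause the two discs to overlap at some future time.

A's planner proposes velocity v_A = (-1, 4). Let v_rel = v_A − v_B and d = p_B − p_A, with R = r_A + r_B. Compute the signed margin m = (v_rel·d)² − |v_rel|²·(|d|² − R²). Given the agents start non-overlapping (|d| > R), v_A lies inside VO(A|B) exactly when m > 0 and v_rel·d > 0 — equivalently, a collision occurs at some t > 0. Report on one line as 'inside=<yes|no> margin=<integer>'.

d = (17, 0),  |d|² = 289;  R = 2+7 = 9,  c = 289−9² = 208
v_rel = (1, 0),  |v_rel|² = 1;  v_rel·d = (1)·(17) + (0)·(0) = 17
1·t² − 34·t + 208 = 0  ⇒  m = 17² − 1·208 = 81
m = 81 > 0,  v_rel·d = 17 > 0  ⇒  inside

inside=yes margin=81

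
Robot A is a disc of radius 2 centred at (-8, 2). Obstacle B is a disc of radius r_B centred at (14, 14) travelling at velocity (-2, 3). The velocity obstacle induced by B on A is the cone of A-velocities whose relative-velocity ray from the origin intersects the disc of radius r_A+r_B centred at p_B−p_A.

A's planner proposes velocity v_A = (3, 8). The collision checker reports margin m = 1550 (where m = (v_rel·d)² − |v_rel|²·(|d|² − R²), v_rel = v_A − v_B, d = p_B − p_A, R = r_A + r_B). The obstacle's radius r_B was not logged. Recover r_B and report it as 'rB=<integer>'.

m = 1550
d = (22, 12);  v_rel = (5, 5),  |v_rel|² = 50
v_rel×d = (5)·(12) − (5)·(22) = -50
since m = R²·50 − (-50)²:  R² = (2500 + 1550) / 50 = 81
R = √81 = 9  ⇒  r_B = 9 − 2 = 7

rB=7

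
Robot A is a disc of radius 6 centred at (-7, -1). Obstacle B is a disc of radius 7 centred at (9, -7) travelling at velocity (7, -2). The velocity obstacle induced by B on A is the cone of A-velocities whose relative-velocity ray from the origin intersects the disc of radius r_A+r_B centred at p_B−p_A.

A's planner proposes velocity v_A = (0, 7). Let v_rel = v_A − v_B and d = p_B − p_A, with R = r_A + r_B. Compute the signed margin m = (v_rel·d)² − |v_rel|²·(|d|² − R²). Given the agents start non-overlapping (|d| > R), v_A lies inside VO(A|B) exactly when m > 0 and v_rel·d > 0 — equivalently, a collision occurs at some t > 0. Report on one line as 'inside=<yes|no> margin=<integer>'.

d = (16, -6),  |d|² = 292;  R = 6+7 = 13,  c = 292−13² = 123
v_rel = (-7, 9),  |v_rel|² = 130;  v_rel·d = (-7)·(16) + (9)·(-6) = -166
130·t² + 332·t + 123 = 0  ⇒  m = (-166)² − 130·123 = 11566
m = 11566 > 0,  v_rel·d = -166 < 0  ⇒  outside

inside=no margin=11566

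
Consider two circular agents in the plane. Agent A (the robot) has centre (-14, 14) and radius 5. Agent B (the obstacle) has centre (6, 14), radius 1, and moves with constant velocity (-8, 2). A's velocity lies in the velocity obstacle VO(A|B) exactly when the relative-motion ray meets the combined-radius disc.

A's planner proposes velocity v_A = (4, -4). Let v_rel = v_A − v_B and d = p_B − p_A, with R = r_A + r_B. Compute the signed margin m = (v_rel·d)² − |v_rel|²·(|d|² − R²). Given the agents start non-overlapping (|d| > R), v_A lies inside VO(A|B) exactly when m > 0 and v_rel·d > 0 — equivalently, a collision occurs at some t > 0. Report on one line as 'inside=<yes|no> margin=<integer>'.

d = (20, 0),  |d|² = 400;  R = 5+1 = 6,  c = 400−6² = 364
v_rel = (12, -6),  |v_rel|² = 180;  v_rel·d = (12)·(20) + (-6)·(0) = 240
180·t² − 480·t + 364 = 0  ⇒  m = 240² − 180·364 = -7920
m = -7920 < 0,  v_rel·d = 240 > 0  ⇒  outside

inside=no margin=-7920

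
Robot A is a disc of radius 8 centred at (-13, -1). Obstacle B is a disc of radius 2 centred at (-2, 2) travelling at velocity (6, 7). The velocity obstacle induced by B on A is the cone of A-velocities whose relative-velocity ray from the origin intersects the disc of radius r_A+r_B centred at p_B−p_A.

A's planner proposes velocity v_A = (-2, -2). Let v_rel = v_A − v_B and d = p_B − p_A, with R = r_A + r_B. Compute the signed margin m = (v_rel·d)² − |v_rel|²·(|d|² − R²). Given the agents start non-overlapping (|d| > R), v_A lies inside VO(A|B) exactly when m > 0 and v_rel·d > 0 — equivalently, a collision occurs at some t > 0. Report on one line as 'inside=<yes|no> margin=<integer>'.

d = (11, 3),  |d|² = 130;  R = 8+2 = 10,  c = 130−10² = 30
v_rel = (-8, -9),  |v_rel|² = 145;  v_rel·d = (-8)·(11) + (-9)·(3) = -115
145·t² + 230·t + 30 = 0  ⇒  m = (-115)² − 145·30 = 8875
m = 8875 > 0,  v_rel·d = -115 < 0  ⇒  outside

inside=no margin=8875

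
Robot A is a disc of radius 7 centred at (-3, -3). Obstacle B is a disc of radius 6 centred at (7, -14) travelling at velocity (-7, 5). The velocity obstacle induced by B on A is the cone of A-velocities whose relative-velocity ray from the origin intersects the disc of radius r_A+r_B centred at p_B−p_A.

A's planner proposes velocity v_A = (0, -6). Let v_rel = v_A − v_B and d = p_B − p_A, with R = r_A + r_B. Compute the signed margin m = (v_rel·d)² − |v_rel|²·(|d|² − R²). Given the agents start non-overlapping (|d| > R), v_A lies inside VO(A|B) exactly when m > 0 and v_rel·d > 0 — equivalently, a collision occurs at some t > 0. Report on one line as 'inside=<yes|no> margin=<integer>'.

d = (10, -11),  |d|² = 221;  R = 7+6 = 13,  c = 221−13² = 52
v_rel = (7, -11),  |v_rel|² = 170;  v_rel·d = (7)·(10) + (-11)·(-11) = 191
170·t² − 382·t + 52 = 0  ⇒  m = 191² − 170·52 = 27641
m = 27641 > 0,  v_rel·d = 191 > 0  ⇒  inside

inside=yes margin=27641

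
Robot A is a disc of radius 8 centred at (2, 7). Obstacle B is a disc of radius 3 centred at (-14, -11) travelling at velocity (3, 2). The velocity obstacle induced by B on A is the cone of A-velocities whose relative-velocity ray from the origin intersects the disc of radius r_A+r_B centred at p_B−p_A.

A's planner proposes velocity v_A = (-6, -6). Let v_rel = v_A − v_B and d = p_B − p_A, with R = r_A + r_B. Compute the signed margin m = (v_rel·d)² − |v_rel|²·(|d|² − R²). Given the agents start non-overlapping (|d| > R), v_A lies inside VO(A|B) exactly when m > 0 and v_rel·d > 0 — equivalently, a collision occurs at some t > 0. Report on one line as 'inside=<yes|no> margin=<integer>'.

d = (-16, -18),  |d|² = 580;  R = 8+3 = 11,  c = 580−11² = 459
v_rel = (-9, -8),  |v_rel|² = 145;  v_rel·d = (-9)·(-16) + (-8)·(-18) = 288
145·t² − 576·t + 459 = 0  ⇒  m = 288² − 145·459 = 16389
m = 16389 > 0,  v_rel·d = 288 > 0  ⇒  inside

inside=yes margin=16389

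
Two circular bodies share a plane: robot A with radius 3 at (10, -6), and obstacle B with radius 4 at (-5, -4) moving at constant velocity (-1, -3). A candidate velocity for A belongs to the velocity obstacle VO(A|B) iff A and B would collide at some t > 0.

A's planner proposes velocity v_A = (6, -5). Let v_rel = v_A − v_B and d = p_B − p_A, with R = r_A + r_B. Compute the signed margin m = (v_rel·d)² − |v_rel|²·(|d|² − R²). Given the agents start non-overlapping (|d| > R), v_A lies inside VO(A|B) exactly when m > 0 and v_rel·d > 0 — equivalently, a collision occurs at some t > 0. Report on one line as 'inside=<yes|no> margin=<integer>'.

d = (-15, 2),  |d|² = 229;  R = 3+4 = 7,  c = 229−7² = 180
v_rel = (7, -2),  |v_rel|² = 53;  v_rel·d = (7)·(-15) + (-2)·(2) = -109
53·t² + 218·t + 180 = 0  ⇒  m = (-109)² − 53·180 = 2341
m = 2341 > 0,  v_rel·d = -109 < 0  ⇒  outside

inside=no margin=2341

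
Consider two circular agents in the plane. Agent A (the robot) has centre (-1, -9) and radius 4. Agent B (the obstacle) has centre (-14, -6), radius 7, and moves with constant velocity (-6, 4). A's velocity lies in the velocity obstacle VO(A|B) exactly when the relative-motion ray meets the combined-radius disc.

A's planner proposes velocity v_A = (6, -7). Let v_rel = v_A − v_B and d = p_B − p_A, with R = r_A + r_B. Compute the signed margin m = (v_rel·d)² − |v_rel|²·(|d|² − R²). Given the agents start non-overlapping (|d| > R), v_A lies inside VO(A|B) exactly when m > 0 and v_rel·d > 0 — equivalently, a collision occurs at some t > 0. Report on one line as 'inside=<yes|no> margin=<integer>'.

d = (-13, 3),  |d|² = 178;  R = 4+7 = 11,  c = 178−11² = 57
v_rel = (12, -11),  |v_rel|² = 265;  v_rel·d = (12)·(-13) + (-11)·(3) = -189
265·t² + 378·t + 57 = 0  ⇒  m = (-189)² − 265·57 = 20616
m = 20616 > 0,  v_rel·d = -189 < 0  ⇒  outside

inside=no margin=20616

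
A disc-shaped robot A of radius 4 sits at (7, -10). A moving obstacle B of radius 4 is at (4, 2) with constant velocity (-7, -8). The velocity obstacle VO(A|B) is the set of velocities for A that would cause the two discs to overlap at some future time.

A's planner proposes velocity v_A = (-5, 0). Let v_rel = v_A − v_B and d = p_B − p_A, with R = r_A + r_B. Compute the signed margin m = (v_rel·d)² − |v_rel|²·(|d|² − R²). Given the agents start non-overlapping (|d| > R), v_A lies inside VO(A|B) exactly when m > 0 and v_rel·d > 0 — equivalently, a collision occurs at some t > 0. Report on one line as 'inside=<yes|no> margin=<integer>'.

d = (-3, 12),  |d|² = 153;  R = 4+4 = 8,  c = 153−8² = 89
v_rel = (2, 8),  |v_rel|² = 68;  v_rel·d = (2)·(-3) + (8)·(12) = 90
68·t² − 180·t + 89 = 0  ⇒  m = 90² − 68·89 = 2048
m = 2048 > 0,  v_rel·d = 90 > 0  ⇒  inside

inside=yes margin=2048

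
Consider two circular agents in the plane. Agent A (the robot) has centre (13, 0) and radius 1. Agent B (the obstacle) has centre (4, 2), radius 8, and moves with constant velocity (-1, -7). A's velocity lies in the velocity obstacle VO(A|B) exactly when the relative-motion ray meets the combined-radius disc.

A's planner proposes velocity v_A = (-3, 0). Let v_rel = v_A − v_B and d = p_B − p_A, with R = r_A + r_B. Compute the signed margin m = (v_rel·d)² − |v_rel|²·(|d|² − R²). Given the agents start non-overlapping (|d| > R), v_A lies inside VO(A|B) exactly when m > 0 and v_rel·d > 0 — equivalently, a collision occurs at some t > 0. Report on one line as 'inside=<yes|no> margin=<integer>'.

d = (-9, 2),  |d|² = 85;  R = 1+8 = 9,  c = 85−9² = 4
v_rel = (-2, 7),  |v_rel|² = 53;  v_rel·d = (-2)·(-9) + (7)·(2) = 32
53·t² − 64·t + 4 = 0  ⇒  m = 32² − 53·4 = 812
m = 812 > 0,  v_rel·d = 32 > 0  ⇒  inside

inside=yes margin=812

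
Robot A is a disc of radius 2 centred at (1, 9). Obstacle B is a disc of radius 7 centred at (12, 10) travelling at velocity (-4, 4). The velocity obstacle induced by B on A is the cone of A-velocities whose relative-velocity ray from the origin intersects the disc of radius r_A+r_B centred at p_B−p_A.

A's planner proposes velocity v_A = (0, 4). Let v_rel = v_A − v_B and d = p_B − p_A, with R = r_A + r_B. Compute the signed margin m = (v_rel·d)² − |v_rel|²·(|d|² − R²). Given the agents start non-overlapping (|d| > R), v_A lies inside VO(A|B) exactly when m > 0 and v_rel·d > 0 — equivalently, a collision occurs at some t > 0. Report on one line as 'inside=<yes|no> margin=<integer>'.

d = (11, 1),  |d|² = 122;  R = 2+7 = 9,  c = 122−9² = 41
v_rel = (4, 0),  |v_rel|² = 16;  v_rel·d = (4)·(11) + (0)·(1) = 44
16·t² − 88·t + 41 = 0  ⇒  m = 44² − 16·41 = 1280
m = 1280 > 0,  v_rel·d = 44 > 0  ⇒  inside

inside=yes margin=1280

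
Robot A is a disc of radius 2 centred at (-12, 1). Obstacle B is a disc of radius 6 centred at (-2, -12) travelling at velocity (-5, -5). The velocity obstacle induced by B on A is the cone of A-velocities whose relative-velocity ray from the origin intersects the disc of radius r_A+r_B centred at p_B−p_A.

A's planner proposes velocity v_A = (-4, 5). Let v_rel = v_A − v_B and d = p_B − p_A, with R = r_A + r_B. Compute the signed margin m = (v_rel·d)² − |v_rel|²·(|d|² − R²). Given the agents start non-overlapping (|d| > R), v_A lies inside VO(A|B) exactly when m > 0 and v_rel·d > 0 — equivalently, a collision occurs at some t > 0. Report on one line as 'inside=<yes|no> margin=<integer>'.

d = (10, -13),  |d|² = 269;  R = 2+6 = 8,  c = 269−8² = 205
v_rel = (1, 10),  |v_rel|² = 101;  v_rel·d = (1)·(10) + (10)·(-13) = -120
101·t² + 240·t + 205 = 0  ⇒  m = (-120)² − 101·205 = -6305
m = -6305 < 0,  v_rel·d = -120 < 0  ⇒  outside

inside=no margin=-6305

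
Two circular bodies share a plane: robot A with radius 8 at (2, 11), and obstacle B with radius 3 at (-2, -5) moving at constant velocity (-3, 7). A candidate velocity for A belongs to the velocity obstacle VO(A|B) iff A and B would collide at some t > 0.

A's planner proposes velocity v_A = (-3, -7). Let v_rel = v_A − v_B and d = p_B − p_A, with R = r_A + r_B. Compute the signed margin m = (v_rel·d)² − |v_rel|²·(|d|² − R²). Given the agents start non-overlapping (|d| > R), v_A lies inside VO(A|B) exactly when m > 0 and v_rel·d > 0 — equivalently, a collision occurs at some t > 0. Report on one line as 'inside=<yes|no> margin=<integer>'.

d = (-4, -16),  |d|² = 272;  R = 8+3 = 11,  c = 272−11² = 151
v_rel = (0, -14),  |v_rel|² = 196;  v_rel·d = (0)·(-4) + (-14)·(-16) = 224
196·t² − 448·t + 151 = 0  ⇒  m = 224² − 196·151 = 20580
m = 20580 > 0,  v_rel·d = 224 > 0  ⇒  inside

inside=yes margin=20580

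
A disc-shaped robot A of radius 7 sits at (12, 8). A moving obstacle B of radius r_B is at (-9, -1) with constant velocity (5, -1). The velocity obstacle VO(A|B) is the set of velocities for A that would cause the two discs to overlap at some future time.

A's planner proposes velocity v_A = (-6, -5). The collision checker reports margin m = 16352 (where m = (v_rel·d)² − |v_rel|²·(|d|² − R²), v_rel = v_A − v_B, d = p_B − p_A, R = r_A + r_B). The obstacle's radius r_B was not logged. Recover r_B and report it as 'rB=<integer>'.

m = 16352
d = (-21, -9);  v_rel = (-11, -4),  |v_rel|² = 137
v_rel×d = (-11)·(-9) − (-4)·(-21) = 15
since m = R²·137 − 15²:  R² = (225 + 16352) / 137 = 121
R = √121 = 11  ⇒  r_B = 11 − 7 = 4

rB=4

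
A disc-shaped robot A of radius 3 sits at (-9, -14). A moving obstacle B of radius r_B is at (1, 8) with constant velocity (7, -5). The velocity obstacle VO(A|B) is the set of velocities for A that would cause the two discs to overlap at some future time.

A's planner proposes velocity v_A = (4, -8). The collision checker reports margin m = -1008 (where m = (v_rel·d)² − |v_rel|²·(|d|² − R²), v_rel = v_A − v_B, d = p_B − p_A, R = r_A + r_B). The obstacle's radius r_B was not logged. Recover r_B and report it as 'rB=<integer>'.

m = -1008
d = (10, 22);  v_rel = (-3, -3),  |v_rel|² = 18
v_rel×d = (-3)·(22) − (-3)·(10) = -36
since m = R²·18 − (-36)²:  R² = (1296 + -1008) / 18 = 16
R = √16 = 4  ⇒  r_B = 4 − 3 = 1

rB=1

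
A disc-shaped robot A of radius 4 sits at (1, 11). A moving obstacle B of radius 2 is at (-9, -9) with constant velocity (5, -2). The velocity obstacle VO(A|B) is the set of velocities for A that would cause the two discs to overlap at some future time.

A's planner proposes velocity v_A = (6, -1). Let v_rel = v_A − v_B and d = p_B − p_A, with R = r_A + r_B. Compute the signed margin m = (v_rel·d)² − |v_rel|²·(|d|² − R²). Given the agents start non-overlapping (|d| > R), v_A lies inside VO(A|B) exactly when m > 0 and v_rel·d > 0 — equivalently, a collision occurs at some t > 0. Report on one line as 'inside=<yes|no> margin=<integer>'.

d = (-10, -20),  |d|² = 500;  R = 4+2 = 6,  c = 500−6² = 464
v_rel = (1, 1),  |v_rel|² = 2;  v_rel·d = (1)·(-10) + (1)·(-20) = -30
2·t² + 60·t + 464 = 0  ⇒  m = (-30)² − 2·464 = -28
m = -28 < 0,  v_rel·d = -30 < 0  ⇒  outside

inside=no margin=-28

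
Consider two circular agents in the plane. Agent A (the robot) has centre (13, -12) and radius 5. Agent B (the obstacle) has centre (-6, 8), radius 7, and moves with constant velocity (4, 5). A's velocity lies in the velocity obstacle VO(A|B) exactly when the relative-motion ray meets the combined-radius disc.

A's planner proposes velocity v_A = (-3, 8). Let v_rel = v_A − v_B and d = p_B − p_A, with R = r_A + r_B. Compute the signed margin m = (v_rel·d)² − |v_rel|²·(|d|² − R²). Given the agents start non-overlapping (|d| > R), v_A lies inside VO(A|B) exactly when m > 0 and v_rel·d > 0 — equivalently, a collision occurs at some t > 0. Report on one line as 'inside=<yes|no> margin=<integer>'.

d = (-19, 20),  |d|² = 761;  R = 5+7 = 12,  c = 761−12² = 617
v_rel = (-7, 3),  |v_rel|² = 58;  v_rel·d = (-7)·(-19) + (3)·(20) = 193
58·t² − 386·t + 617 = 0  ⇒  m = 193² − 58·617 = 1463
m = 1463 > 0,  v_rel·d = 193 > 0  ⇒  inside

inside=yes margin=1463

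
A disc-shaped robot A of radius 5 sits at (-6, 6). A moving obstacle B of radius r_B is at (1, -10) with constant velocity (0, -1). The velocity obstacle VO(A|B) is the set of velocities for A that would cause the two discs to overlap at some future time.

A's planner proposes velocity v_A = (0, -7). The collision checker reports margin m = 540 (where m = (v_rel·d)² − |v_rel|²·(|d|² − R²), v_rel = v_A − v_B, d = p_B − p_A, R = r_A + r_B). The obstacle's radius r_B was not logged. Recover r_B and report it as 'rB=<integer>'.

m = 540
d = (7, -16);  v_rel = (0, -6),  |v_rel|² = 36
v_rel×d = (0)·(-16) − (-6)·(7) = 42
since m = R²·36 − 42²:  R² = (1764 + 540) / 36 = 64
R = √64 = 8  ⇒  r_B = 8 − 5 = 3

rB=3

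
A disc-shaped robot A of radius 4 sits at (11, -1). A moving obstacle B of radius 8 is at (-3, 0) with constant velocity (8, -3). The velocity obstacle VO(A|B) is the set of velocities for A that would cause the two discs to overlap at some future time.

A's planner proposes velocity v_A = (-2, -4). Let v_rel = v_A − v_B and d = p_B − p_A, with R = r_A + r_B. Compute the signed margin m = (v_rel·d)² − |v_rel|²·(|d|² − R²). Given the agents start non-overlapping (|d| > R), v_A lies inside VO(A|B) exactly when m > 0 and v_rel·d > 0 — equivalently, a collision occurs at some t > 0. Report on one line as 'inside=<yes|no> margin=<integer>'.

d = (-14, 1),  |d|² = 197;  R = 4+8 = 12,  c = 197−12² = 53
v_rel = (-10, -1),  |v_rel|² = 101;  v_rel·d = (-10)·(-14) + (-1)·(1) = 139
101·t² − 278·t + 53 = 0  ⇒  m = 139² − 101·53 = 13968
m = 13968 > 0,  v_rel·d = 139 > 0  ⇒  inside

inside=yes margin=13968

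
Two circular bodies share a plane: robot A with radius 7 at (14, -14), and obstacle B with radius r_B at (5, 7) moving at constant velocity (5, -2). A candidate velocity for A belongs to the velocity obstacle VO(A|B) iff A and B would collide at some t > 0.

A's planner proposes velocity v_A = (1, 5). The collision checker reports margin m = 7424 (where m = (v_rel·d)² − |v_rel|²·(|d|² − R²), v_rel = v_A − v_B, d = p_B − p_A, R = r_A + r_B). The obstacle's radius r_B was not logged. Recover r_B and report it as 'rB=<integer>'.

m = 7424
d = (-9, 21);  v_rel = (-4, 7),  |v_rel|² = 65
v_rel×d = (-4)·(21) − (7)·(-9) = -21
since m = R²·65 − (-21)²:  R² = (441 + 7424) / 65 = 121
R = √121 = 11  ⇒  r_B = 11 − 7 = 4

rB=4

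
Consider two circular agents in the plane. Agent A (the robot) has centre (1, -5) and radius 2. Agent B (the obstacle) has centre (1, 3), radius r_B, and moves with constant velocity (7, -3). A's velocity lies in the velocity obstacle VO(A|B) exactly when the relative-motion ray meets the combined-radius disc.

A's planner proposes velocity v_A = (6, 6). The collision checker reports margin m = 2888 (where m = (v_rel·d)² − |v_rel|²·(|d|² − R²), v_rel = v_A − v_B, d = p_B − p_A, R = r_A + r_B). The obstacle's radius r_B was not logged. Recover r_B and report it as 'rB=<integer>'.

m = 2888
d = (0, 8);  v_rel = (-1, 9),  |v_rel|² = 82
v_rel×d = (-1)·(8) − (9)·(0) = -8
since m = R²·82 − (-8)²:  R² = (64 + 2888) / 82 = 36
R = √36 = 6  ⇒  r_B = 6 − 2 = 4

rB=4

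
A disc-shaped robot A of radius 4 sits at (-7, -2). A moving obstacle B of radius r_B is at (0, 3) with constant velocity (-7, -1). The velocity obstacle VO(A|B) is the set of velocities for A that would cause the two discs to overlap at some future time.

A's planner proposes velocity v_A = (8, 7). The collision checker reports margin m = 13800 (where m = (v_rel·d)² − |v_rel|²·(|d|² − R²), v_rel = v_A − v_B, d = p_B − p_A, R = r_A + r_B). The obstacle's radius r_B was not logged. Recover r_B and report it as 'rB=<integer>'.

m = 13800
d = (7, 5);  v_rel = (15, 8),  |v_rel|² = 289
v_rel×d = (15)·(5) − (8)·(7) = 19
since m = R²·289 − 19²:  R² = (361 + 13800) / 289 = 49
R = √49 = 7  ⇒  r_B = 7 − 4 = 3

rB=3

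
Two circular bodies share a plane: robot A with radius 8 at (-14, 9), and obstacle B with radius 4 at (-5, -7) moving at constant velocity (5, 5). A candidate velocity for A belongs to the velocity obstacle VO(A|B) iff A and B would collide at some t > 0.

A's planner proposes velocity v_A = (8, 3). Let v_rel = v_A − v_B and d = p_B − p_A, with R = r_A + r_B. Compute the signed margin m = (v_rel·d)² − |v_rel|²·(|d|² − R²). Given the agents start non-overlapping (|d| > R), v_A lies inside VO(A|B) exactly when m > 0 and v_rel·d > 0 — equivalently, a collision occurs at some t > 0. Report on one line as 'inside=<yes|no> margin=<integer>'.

d = (9, -16),  |d|² = 337;  R = 8+4 = 12,  c = 337−12² = 193
v_rel = (3, -2),  |v_rel|² = 13;  v_rel·d = (3)·(9) + (-2)·(-16) = 59
13·t² − 118·t + 193 = 0  ⇒  m = 59² − 13·193 = 972
m = 972 > 0,  v_rel·d = 59 > 0  ⇒  inside

inside=yes margin=972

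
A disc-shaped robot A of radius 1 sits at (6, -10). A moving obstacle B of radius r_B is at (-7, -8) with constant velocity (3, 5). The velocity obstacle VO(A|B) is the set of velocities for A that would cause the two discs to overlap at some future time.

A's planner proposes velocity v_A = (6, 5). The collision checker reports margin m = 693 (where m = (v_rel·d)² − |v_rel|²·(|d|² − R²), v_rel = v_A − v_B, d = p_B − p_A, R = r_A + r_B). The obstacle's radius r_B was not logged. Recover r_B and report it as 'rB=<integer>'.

m = 693
d = (-13, 2);  v_rel = (3, 0),  |v_rel|² = 9
v_rel×d = (3)·(2) − (0)·(-13) = 6
since m = R²·9 − 6²:  R² = (36 + 693) / 9 = 81
R = √81 = 9  ⇒  r_B = 9 − 1 = 8

rB=8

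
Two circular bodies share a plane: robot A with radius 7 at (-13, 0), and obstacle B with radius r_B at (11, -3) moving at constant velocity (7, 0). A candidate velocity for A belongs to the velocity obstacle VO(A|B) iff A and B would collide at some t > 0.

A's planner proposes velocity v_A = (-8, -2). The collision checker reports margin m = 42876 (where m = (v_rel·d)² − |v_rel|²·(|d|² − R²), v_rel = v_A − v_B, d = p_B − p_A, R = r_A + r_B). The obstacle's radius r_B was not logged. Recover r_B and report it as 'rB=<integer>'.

m = 42876
d = (24, -3);  v_rel = (-15, -2),  |v_rel|² = 229
v_rel×d = (-15)·(-3) − (-2)·(24) = 93
since m = R²·229 − 93²:  R² = (8649 + 42876) / 229 = 225
R = √225 = 15  ⇒  r_B = 15 − 7 = 8

rB=8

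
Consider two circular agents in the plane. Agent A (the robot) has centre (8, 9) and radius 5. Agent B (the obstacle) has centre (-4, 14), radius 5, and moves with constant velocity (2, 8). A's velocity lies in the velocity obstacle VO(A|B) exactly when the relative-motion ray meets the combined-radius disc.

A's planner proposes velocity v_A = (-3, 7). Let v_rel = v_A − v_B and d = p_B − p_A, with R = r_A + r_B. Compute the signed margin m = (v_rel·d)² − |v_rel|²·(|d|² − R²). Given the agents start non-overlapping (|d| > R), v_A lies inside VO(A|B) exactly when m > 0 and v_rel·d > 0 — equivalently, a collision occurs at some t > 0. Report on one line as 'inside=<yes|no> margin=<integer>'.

d = (-12, 5),  |d|² = 169;  R = 5+5 = 10,  c = 169−10² = 69
v_rel = (-5, -1),  |v_rel|² = 26;  v_rel·d = (-5)·(-12) + (-1)·(5) = 55
26·t² − 110·t + 69 = 0  ⇒  m = 55² − 26·69 = 1231
m = 1231 > 0,  v_rel·d = 55 > 0  ⇒  inside

inside=yes margin=1231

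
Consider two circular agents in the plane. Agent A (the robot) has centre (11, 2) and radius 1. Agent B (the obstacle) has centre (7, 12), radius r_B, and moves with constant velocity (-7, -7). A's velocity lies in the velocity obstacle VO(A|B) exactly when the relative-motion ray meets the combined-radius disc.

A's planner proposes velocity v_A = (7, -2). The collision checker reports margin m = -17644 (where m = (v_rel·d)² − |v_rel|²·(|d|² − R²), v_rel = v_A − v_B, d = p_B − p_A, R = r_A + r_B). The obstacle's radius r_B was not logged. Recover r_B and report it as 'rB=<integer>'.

m = -17644
d = (-4, 10);  v_rel = (14, 5),  |v_rel|² = 221
v_rel×d = (14)·(10) − (5)·(-4) = 160
since m = R²·221 − 160²:  R² = (25600 + -17644) / 221 = 36
R = √36 = 6  ⇒  r_B = 6 − 1 = 5

rB=5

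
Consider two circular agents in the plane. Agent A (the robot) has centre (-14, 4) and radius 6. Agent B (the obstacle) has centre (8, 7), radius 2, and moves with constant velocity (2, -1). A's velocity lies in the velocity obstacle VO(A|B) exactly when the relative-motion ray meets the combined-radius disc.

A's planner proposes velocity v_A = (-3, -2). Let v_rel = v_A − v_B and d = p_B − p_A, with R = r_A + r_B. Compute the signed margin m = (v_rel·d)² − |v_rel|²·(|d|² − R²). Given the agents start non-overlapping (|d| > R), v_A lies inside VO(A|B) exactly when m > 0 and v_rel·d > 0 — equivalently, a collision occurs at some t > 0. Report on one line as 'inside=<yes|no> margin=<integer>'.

d = (22, 3),  |d|² = 493;  R = 6+2 = 8,  c = 493−8² = 429
v_rel = (-5, -1),  |v_rel|² = 26;  v_rel·d = (-5)·(22) + (-1)·(3) = -113
26·t² + 226·t + 429 = 0  ⇒  m = (-113)² − 26·429 = 1615
m = 1615 > 0,  v_rel·d = -113 < 0  ⇒  outside

inside=no margin=1615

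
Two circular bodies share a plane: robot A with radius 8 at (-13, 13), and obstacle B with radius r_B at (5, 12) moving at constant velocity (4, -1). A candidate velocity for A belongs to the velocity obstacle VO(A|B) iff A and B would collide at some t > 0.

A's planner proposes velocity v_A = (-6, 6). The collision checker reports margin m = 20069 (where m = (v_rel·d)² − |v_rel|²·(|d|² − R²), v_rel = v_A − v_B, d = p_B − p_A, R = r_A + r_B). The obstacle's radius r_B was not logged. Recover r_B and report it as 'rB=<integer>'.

m = 20069
d = (18, -1);  v_rel = (-10, 7),  |v_rel|² = 149
v_rel×d = (-10)·(-1) − (7)·(18) = -116
since m = R²·149 − (-116)²:  R² = (13456 + 20069) / 149 = 225
R = √225 = 15  ⇒  r_B = 15 − 8 = 7

rB=7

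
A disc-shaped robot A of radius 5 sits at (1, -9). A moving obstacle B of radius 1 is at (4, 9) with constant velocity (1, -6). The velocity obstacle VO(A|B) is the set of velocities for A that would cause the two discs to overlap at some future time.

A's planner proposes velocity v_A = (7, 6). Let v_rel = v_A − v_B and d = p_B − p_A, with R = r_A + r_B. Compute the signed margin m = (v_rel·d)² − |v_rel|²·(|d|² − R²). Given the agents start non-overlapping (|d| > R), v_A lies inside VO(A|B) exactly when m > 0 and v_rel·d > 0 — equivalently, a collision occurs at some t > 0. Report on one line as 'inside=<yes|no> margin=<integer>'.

d = (3, 18),  |d|² = 333;  R = 5+1 = 6,  c = 333−6² = 297
v_rel = (6, 12),  |v_rel|² = 180;  v_rel·d = (6)·(3) + (12)·(18) = 234
180·t² − 468·t + 297 = 0  ⇒  m = 234² − 180·297 = 1296
m = 1296 > 0,  v_rel·d = 234 > 0  ⇒  inside

inside=yes margin=1296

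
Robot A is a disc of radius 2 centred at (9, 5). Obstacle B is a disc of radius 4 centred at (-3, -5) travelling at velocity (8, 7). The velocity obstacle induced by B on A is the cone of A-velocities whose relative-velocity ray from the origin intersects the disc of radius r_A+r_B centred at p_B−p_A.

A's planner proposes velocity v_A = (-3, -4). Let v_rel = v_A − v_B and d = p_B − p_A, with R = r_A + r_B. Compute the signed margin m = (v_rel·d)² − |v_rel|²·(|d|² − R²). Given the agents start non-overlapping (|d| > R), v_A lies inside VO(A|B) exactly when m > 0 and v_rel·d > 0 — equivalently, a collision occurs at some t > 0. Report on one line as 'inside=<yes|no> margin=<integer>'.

d = (-12, -10),  |d|² = 244;  R = 2+4 = 6,  c = 244−6² = 208
v_rel = (-11, -11),  |v_rel|² = 242;  v_rel·d = (-11)·(-12) + (-11)·(-10) = 242
242·t² − 484·t + 208 = 0  ⇒  m = 242² − 242·208 = 8228
m = 8228 > 0,  v_rel·d = 242 > 0  ⇒  inside

inside=yes margin=8228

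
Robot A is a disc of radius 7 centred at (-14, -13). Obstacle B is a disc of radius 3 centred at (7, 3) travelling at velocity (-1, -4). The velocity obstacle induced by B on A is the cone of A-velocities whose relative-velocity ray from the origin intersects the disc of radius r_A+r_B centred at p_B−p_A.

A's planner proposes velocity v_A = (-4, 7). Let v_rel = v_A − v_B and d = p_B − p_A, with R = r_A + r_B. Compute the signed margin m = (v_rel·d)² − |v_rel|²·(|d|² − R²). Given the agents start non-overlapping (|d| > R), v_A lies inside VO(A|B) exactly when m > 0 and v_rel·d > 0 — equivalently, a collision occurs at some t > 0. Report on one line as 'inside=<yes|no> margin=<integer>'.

d = (21, 16),  |d|² = 697;  R = 7+3 = 10,  c = 697−10² = 597
v_rel = (-3, 11),  |v_rel|² = 130;  v_rel·d = (-3)·(21) + (11)·(16) = 113
130·t² − 226·t + 597 = 0  ⇒  m = 113² − 130·597 = -64841
m = -64841 < 0,  v_rel·d = 113 > 0  ⇒  outside

inside=no margin=-64841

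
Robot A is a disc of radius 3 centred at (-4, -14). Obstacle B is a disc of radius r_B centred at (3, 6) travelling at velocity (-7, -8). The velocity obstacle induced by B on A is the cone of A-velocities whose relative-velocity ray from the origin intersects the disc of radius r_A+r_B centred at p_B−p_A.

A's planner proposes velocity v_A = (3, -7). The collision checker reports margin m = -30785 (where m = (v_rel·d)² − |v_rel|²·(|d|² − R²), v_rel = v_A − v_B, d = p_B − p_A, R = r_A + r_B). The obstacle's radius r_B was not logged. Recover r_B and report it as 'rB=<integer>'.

m = -30785
d = (7, 20);  v_rel = (10, 1),  |v_rel|² = 101
v_rel×d = (10)·(20) − (1)·(7) = 193
since m = R²·101 − 193²:  R² = (37249 + -30785) / 101 = 64
R = √64 = 8  ⇒  r_B = 8 − 3 = 5

rB=5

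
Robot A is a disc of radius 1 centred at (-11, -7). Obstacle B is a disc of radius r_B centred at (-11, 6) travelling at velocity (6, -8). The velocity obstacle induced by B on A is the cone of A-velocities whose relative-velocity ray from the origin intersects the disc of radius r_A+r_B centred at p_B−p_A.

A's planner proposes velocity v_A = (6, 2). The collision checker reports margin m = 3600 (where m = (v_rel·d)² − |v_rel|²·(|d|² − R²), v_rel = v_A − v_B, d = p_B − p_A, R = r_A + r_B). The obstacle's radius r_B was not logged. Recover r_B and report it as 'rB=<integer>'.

m = 3600
d = (0, 13);  v_rel = (0, 10),  |v_rel|² = 100
v_rel×d = (0)·(13) − (10)·(0) = 0
since m = R²·100 − 0²:  R² = (0 + 3600) / 100 = 36
R = √36 = 6  ⇒  r_B = 6 − 1 = 5

rB=5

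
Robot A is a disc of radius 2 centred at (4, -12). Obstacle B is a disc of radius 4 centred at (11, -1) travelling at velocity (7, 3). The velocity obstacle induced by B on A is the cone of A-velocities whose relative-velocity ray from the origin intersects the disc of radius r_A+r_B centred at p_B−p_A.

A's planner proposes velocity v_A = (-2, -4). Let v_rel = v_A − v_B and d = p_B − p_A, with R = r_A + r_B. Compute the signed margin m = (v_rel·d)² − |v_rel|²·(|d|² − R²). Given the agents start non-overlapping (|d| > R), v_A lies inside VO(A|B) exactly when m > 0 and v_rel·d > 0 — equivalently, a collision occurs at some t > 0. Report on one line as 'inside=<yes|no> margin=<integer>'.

d = (7, 11),  |d|² = 170;  R = 2+4 = 6,  c = 170−6² = 134
v_rel = (-9, -7),  |v_rel|² = 130;  v_rel·d = (-9)·(7) + (-7)·(11) = -140
130·t² + 280·t + 134 = 0  ⇒  m = (-140)² − 130·134 = 2180
m = 2180 > 0,  v_rel·d = -140 < 0  ⇒  outside

inside=no margin=2180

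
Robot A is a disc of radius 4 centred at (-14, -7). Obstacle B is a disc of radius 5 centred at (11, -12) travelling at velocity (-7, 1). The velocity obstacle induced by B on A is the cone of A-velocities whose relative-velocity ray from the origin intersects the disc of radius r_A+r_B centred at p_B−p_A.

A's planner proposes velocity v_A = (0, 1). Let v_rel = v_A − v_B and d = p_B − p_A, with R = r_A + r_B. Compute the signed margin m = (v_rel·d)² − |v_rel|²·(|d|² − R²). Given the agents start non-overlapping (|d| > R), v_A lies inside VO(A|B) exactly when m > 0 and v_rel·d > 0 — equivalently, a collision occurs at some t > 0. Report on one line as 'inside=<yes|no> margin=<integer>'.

d = (25, -5),  |d|² = 650;  R = 4+5 = 9,  c = 650−9² = 569
v_rel = (7, 0),  |v_rel|² = 49;  v_rel·d = (7)·(25) + (0)·(-5) = 175
49·t² − 350·t + 569 = 0  ⇒  m = 175² − 49·569 = 2744
m = 2744 > 0,  v_rel·d = 175 > 0  ⇒  inside

inside=yes margin=2744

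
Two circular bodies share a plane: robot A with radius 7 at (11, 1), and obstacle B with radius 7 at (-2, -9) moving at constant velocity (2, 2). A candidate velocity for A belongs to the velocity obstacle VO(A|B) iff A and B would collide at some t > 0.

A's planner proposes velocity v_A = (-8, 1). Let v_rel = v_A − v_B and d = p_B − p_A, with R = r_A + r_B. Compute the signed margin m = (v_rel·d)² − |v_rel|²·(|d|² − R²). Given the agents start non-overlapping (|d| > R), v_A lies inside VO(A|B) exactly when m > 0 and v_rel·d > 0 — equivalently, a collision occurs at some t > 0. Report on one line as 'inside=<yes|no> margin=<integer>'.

d = (-13, -10),  |d|² = 269;  R = 7+7 = 14,  c = 269−14² = 73
v_rel = (-10, -1),  |v_rel|² = 101;  v_rel·d = (-10)·(-13) + (-1)·(-10) = 140
101·t² − 280·t + 73 = 0  ⇒  m = 140² − 101·73 = 12227
m = 12227 > 0,  v_rel·d = 140 > 0  ⇒  inside

inside=yes margin=12227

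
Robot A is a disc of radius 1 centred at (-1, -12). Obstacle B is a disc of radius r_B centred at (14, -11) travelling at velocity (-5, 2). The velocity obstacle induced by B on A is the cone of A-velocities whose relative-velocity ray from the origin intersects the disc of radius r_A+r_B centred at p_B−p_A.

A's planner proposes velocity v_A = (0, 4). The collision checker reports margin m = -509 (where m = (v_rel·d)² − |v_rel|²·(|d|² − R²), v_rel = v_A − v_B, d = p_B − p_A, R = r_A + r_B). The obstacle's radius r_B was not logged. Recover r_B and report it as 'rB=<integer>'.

m = -509
d = (15, 1);  v_rel = (5, 2),  |v_rel|² = 29
v_rel×d = (5)·(1) − (2)·(15) = -25
since m = R²·29 − (-25)²:  R² = (625 + -509) / 29 = 4
R = √4 = 2  ⇒  r_B = 2 − 1 = 1

rB=1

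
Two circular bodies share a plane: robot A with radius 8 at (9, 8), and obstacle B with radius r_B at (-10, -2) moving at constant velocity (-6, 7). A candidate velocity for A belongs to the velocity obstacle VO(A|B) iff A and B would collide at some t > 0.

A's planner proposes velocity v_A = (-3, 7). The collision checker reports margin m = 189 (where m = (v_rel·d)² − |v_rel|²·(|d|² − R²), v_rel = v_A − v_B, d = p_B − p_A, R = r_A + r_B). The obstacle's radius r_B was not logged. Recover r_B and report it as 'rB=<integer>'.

m = 189
d = (-19, -10);  v_rel = (3, 0),  |v_rel|² = 9
v_rel×d = (3)·(-10) − (0)·(-19) = -30
since m = R²·9 − (-30)²:  R² = (900 + 189) / 9 = 121
R = √121 = 11  ⇒  r_B = 11 − 8 = 3

rB=3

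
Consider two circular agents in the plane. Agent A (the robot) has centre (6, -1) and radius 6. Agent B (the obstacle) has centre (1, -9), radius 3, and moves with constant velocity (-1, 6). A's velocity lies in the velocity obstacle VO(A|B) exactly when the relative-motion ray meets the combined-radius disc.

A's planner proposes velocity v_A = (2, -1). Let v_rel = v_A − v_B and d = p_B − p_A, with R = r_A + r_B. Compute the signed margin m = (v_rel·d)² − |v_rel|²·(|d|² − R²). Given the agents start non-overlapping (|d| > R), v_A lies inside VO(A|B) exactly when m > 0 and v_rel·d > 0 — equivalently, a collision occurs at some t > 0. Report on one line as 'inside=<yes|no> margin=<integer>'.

d = (-5, -8),  |d|² = 89;  R = 6+3 = 9,  c = 89−9² = 8
v_rel = (3, -7),  |v_rel|² = 58;  v_rel·d = (3)·(-5) + (-7)·(-8) = 41
58·t² − 82·t + 8 = 0  ⇒  m = 41² − 58·8 = 1217
m = 1217 > 0,  v_rel·d = 41 > 0  ⇒  inside

inside=yes margin=1217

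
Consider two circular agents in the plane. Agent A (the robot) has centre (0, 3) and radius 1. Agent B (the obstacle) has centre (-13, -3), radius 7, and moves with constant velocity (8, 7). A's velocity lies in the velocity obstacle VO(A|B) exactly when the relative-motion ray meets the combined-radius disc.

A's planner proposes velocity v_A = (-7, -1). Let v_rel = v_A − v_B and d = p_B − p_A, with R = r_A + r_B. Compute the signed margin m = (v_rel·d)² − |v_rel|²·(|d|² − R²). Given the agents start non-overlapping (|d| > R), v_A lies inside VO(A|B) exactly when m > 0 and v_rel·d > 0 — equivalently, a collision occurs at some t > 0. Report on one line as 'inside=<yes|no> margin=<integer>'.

d = (-13, -6),  |d|² = 205;  R = 1+7 = 8,  c = 205−8² = 141
v_rel = (-15, -8),  |v_rel|² = 289;  v_rel·d = (-15)·(-13) + (-8)·(-6) = 243
289·t² − 486·t + 141 = 0  ⇒  m = 243² − 289·141 = 18300
m = 18300 > 0,  v_rel·d = 243 > 0  ⇒  inside

inside=yes margin=18300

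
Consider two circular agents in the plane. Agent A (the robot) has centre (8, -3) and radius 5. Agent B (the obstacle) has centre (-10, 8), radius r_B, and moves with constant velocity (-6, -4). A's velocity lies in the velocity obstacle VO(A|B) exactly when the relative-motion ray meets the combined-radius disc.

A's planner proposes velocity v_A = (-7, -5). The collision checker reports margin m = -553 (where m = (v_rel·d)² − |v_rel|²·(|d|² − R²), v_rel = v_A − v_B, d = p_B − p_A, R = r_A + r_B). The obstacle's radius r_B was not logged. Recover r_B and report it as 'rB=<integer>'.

m = -553
d = (-18, 11);  v_rel = (-1, -1),  |v_rel|² = 2
v_rel×d = (-1)·(11) − (-1)·(-18) = -29
since m = R²·2 − (-29)²:  R² = (841 + -553) / 2 = 144
R = √144 = 12  ⇒  r_B = 12 − 5 = 7

rB=7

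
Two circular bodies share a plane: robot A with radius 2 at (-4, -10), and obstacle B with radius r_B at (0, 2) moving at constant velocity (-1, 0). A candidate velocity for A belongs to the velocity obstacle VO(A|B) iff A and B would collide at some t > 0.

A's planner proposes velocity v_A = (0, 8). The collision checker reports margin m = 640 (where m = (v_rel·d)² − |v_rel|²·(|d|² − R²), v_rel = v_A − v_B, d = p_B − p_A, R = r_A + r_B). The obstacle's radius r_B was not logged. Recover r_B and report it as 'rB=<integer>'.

m = 640
d = (4, 12);  v_rel = (1, 8),  |v_rel|² = 65
v_rel×d = (1)·(12) − (8)·(4) = -20
since m = R²·65 − (-20)²:  R² = (400 + 640) / 65 = 16
R = √16 = 4  ⇒  r_B = 4 − 2 = 2

rB=2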